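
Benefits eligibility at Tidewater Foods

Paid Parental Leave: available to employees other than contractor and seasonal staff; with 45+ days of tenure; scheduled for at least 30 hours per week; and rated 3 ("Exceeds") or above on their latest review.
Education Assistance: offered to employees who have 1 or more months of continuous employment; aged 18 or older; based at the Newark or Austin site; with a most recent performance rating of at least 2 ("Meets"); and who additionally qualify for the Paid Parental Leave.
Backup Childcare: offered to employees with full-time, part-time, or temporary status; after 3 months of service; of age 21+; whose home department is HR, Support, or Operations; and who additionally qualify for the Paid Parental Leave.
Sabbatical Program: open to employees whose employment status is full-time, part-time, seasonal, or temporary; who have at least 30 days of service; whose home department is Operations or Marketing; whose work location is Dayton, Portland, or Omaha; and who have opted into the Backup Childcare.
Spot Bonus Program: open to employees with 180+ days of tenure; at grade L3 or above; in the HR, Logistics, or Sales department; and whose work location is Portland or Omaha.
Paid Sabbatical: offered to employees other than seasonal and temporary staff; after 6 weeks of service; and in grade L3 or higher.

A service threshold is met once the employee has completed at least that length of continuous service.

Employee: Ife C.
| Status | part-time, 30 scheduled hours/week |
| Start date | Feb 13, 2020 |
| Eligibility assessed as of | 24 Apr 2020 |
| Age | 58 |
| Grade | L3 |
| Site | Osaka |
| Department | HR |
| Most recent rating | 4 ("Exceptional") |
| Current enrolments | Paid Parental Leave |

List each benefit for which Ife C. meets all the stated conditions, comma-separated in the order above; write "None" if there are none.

Paid Parental Leave, Paid Sabbatical

Service from Feb 13, 2020 to 24 Apr 2020: 71 days.
Paid Parental Leave — status part-time ✓ (not excluded); service 71 days ≥ 45 days ✓; 30 hrs/wk ≥ 30 ✓; rating 4 ≥ 3 ✓ → eligible.
Education Assistance — service 71 days ≥ 1 month (≈30 days) ✓; age 58 ≥ 18 ✓; site Osaka ✗ (not Newark or Austin) → not eligible.
Backup Childcare — status part-time ✓; service 71 days < 3 months (≈90 days) ✗ → not eligible.
Sabbatical Program — status part-time ✓; service 71 days ≥ 30 days ✓; dept HR ✗ → not eligible.
Spot Bonus Program — service 71 days < 180 days ✗ → not eligible.
Paid Sabbatical — status part-time ✓ (not excluded); service 71 days ≥ 6 weeks (≈42 days) ✓; grade L3 ≥ L3 ✓ → eligible.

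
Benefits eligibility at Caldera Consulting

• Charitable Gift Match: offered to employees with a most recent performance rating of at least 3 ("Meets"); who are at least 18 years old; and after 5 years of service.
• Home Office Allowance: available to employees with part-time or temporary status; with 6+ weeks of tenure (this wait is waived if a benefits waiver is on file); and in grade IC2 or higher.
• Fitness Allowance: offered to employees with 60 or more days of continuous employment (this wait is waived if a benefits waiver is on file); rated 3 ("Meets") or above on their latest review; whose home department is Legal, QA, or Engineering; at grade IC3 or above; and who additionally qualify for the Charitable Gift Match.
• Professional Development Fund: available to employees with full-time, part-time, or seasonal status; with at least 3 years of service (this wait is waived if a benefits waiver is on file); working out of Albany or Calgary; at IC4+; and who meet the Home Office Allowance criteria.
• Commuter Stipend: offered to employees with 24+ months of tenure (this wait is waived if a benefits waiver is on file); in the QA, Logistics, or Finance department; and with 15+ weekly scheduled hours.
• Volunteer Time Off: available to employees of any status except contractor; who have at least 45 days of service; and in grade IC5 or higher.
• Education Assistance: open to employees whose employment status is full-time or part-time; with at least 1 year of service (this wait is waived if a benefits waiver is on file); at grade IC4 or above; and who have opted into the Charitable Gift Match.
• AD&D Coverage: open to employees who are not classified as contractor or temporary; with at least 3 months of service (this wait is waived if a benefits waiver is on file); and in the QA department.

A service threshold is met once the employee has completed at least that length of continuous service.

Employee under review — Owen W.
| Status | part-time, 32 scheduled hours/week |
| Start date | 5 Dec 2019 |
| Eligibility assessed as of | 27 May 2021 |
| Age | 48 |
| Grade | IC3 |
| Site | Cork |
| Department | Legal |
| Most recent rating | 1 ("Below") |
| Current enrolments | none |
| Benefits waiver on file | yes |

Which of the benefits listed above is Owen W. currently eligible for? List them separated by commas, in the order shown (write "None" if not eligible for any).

Home Office Allowance

Service from 5 Dec 2019 to 27 May 2021: 539 days.
Charitable Gift Match — rating 1 < 3 ✗ → not eligible.
Home Office Allowance — status part-time ✓; benefits waiver on file ✓; grade IC3 ≥ IC2 ✓ → eligible.
Fitness Allowance — benefits waiver on file ✓; rating 1 < 3 ✗ → not eligible.
Professional Development Fund — status part-time ✓; benefits waiver on file ✓; site Cork ✗ (not Albany or Calgary) → not eligible.
Commuter Stipend — benefits waiver on file ✓; dept Legal ✗ → not eligible.
Volunteer Time Off — status part-time ✓ (not excluded); service 539 days ≥ 45 days ✓; grade IC3 < IC5 ✗ → not eligible.
Education Assistance — status part-time ✓; benefits waiver on file ✓; grade IC3 < IC4 ✗ → not eligible.
AD&D Coverage — status part-time ✓ (not excluded); benefits waiver on file ✓; dept Legal ✗ → not eligible.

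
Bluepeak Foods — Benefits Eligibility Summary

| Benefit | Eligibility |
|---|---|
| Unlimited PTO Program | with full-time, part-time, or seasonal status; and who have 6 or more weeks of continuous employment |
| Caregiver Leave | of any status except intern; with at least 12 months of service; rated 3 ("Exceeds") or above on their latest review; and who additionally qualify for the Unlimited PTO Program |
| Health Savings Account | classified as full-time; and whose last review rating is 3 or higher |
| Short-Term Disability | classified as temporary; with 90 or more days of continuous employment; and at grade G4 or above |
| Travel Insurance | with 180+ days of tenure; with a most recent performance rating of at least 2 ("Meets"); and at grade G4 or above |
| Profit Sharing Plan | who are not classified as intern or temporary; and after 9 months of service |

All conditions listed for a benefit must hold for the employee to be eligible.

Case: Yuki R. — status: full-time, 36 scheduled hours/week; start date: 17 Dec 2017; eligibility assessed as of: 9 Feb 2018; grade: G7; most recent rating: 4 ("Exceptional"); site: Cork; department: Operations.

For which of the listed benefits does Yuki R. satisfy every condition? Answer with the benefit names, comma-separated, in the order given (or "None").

Unlimited PTO Program, Health Savings Account

Service from 17 Dec 2017 to 9 Feb 2018: 54 days.
Unlimited PTO Program — status full-time ✓; service 54 days ≥ 6 weeks (≈42 days) ✓ → eligible.
Caregiver Leave — status full-time ✓ (not excluded); service 54 days < 12 months (≈360 days) ✗ → not eligible.
Health Savings Account — status full-time ✓; rating 4 ≥ 3 ✓ → eligible.
Short-Term Disability — status full-time ✗ (requires temporary) → not eligible.
Travel Insurance — service 54 days < 180 days ✗ → not eligible.
Profit Sharing Plan — status full-time ✓ (not excluded); service 54 days < 9 months (≈270 days) ✗ → not eligible.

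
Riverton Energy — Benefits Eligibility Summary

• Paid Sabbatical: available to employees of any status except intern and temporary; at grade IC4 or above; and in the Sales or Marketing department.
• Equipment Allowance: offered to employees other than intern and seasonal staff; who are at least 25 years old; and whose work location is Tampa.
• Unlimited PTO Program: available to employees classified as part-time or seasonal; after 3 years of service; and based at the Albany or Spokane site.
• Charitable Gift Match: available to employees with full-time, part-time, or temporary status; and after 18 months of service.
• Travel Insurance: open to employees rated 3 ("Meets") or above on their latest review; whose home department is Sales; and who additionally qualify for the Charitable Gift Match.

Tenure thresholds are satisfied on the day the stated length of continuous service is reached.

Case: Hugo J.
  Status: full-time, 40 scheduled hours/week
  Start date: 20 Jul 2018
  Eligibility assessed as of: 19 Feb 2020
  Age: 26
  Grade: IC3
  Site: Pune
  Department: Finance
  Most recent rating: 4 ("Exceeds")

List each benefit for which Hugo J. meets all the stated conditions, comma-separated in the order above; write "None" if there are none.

Charitable Gift Match

Service from 20 Jul 2018 to 19 Feb 2020: 579 days.
Paid Sabbatical — status full-time ✓ (not excluded); grade IC3 < IC4 ✗ → not eligible.
Equipment Allowance — status full-time ✓ (not excluded); age 26 ≥ 25 ✓; site Pune ✗ (not Tampa) → not eligible.
Unlimited PTO Program — status full-time ✗ (requires part-time or seasonal) → not eligible.
Charitable Gift Match — status full-time ✓; service 579 days ≥ 18 months (≈540 days) ✓ → eligible.
Travel Insurance — rating 4 ≥ 3 ✓; dept Finance ✗ → not eligible.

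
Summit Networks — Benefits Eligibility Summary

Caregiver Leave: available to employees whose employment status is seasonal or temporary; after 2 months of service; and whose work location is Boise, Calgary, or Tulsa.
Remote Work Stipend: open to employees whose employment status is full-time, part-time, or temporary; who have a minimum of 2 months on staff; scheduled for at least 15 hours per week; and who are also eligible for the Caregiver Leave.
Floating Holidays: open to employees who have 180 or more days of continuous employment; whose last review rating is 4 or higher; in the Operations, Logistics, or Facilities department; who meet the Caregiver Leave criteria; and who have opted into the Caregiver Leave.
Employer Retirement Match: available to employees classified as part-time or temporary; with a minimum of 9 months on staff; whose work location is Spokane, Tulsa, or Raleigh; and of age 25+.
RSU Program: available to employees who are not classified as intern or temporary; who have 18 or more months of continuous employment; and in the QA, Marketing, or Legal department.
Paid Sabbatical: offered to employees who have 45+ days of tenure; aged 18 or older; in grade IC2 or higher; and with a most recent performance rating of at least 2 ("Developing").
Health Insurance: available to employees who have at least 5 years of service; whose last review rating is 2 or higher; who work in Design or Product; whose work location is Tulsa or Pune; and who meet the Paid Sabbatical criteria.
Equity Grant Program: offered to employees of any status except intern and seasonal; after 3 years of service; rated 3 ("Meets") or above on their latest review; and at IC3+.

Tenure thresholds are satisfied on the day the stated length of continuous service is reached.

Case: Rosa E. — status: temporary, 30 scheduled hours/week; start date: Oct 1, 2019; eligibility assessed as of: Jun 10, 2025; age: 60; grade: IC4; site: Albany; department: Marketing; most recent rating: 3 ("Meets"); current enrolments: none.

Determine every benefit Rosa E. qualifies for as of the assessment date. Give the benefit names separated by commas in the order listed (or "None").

Service from Oct 1, 2019 to Jun 10, 2025: 2079 days.
Caregiver Leave — status temporary ✓; service 2079 days ≥ 2 months (≈60 days) ✓; site Albany ✗ (not Boise, Calgary, or Tulsa) → not eligible.
Remote Work Stipend — status temporary ✓; service 2079 days ≥ 2 months (≈60 days) ✓; 30 hrs/wk ≥ 15 ✓; not eligible for Caregiver Leave ✗ → not eligible.
Floating Holidays — service 2079 days ≥ 180 days ✓; rating 3 < 4 ✗ → not eligible.
Employer Retirement Match — status temporary ✓; service 2079 days ≥ 9 months (≈270 days) ✓; site Albany ✗ (not Spokane, Tulsa, or Raleigh) → not eligible.
RSU Program — status temporary ✗ (excluded) → not eligible.
Paid Sabbatical — service 2079 days ≥ 45 days ✓; age 60 ≥ 18 ✓; grade IC4 ≥ IC2 ✓; rating 3 ≥ 2 ✓ → eligible.
Health Insurance — service 2079 days ≥ 5 years (≈1825 days) ✓; rating 3 ≥ 2 ✓; dept Marketing ✗ → not eligible.
Equity Grant Program — status temporary ✓ (not excluded); service 2079 days ≥ 3 years (≈1095 days) ✓; rating 3 ≥ 3 ✓; grade IC4 ≥ IC3 ✓ → eligible.

Paid Sabbatical, Equity Grant Program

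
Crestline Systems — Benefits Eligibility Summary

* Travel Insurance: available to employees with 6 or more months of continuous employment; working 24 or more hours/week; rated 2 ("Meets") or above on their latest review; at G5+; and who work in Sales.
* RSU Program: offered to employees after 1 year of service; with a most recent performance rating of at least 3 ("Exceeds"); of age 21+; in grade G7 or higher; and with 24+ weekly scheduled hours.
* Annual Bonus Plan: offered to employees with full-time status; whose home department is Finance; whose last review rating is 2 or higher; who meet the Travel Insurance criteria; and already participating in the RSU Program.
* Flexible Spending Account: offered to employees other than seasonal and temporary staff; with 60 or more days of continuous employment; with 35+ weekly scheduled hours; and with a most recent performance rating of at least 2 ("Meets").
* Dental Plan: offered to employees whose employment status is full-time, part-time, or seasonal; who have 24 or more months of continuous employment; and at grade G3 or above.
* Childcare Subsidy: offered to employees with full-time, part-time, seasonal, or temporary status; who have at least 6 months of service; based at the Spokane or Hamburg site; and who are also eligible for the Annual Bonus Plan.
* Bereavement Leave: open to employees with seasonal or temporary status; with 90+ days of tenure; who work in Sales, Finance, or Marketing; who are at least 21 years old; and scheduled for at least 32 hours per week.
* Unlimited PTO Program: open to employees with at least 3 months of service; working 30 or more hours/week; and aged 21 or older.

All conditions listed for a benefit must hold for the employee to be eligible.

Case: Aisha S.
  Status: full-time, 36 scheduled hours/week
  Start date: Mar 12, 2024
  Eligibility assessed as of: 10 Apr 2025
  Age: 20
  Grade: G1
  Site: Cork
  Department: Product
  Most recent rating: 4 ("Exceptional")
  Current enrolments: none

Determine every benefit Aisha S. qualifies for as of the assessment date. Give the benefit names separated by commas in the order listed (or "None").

Flexible Spending Account

Service from Mar 12, 2024 to 10 Apr 2025: 394 days.
Travel Insurance — service 394 days ≥ 6 months (≈180 days) ✓; 36 hrs/wk ≥ 24 ✓; rating 4 ≥ 2 ✓; grade G1 < G5 ✗ → not eligible.
RSU Program — service 394 days ≥ 1 year (≈365 days) ✓; rating 4 ≥ 3 ✓; age 20 < 21 ✗ → not eligible.
Annual Bonus Plan — status full-time ✓; dept Product ✗ → not eligible.
Flexible Spending Account — status full-time ✓ (not excluded); service 394 days ≥ 60 days ✓; 36 hrs/wk ≥ 35 ✓; rating 4 ≥ 2 ✓ → eligible.
Dental Plan — status full-time ✓; service 394 days < 24 months (≈720 days) ✗ → not eligible.
Childcare Subsidy — status full-time ✓; service 394 days ≥ 6 months (≈180 days) ✓; site Cork ✗ (not Spokane or Hamburg) → not eligible.
Bereavement Leave — status full-time ✗ (requires seasonal or temporary) → not eligible.
Unlimited PTO Program — service 394 days ≥ 3 months (≈90 days) ✓; 36 hrs/wk ≥ 30 ✓; age 20 < 21 ✗ → not eligible.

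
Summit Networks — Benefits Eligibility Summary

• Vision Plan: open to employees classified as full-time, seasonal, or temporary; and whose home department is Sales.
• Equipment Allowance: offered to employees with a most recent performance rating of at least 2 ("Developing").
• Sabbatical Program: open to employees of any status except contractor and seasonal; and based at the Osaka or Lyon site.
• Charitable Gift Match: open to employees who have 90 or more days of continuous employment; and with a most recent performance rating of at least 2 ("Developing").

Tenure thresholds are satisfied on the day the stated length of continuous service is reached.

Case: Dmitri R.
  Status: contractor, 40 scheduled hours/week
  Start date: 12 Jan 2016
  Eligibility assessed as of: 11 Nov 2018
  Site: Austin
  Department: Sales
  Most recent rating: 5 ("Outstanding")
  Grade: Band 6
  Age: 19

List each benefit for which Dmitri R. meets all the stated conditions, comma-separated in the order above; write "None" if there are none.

Equipment Allowance, Charitable Gift Match

Service from 12 Jan 2016 to 11 Nov 2018: 1034 days.
Vision Plan — status contractor ✗ (requires full-time, seasonal, or temporary) → not eligible.
Equipment Allowance — rating 5 ≥ 2 ✓ → eligible.
Sabbatical Program — status contractor ✗ (excluded) → not eligible.
Charitable Gift Match — service 1034 days ≥ 90 days ✓; rating 5 ≥ 2 ✓ → eligible.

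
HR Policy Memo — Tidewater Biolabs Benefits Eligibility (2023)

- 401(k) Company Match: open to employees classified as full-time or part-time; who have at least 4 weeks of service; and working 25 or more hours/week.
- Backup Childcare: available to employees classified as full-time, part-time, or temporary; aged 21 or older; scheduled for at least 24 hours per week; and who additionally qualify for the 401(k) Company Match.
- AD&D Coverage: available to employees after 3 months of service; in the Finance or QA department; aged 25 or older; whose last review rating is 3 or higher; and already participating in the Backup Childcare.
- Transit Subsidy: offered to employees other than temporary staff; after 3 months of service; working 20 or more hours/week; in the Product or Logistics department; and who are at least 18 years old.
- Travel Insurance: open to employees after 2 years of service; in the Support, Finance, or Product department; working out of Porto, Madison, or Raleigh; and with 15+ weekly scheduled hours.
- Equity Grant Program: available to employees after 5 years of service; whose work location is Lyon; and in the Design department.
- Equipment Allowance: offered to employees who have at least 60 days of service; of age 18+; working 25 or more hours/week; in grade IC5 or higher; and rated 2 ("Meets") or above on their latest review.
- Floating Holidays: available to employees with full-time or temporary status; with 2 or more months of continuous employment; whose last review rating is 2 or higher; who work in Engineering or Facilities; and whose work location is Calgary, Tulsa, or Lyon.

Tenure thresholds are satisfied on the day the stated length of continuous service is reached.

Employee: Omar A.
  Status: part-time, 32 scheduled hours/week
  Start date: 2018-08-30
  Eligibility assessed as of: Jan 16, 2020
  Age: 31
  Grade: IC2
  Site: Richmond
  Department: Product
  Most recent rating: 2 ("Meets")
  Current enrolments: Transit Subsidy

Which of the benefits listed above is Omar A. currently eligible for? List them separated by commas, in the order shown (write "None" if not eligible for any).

401(k) Company Match, Backup Childcare, Transit Subsidy

Service from 2018-08-30 to Jan 16, 2020: 504 days.
401(k) Company Match — status part-time ✓; service 504 days ≥ 4 weeks (≈28 days) ✓; 32 hrs/wk ≥ 25 ✓ → eligible.
Backup Childcare — status part-time ✓; age 31 ≥ 21 ✓; 32 hrs/wk ≥ 24 ✓; eligible for 401(k) Company Match ✓ → eligible.
AD&D Coverage — service 504 days ≥ 3 months (≈90 days) ✓; dept Product ✗ → not eligible.
Transit Subsidy — status part-time ✓ (not excluded); service 504 days ≥ 3 months (≈90 days) ✓; 32 hrs/wk ≥ 20 ✓; dept Product ✓; age 31 ≥ 18 ✓ → eligible.
Travel Insurance — service 504 days < 2 years (≈730 days) ✗ → not eligible.
Equity Grant Program — service 504 days < 5 years (≈1825 days) ✗ → not eligible.
Equipment Allowance — service 504 days ≥ 60 days ✓; age 31 ≥ 18 ✓; 32 hrs/wk ≥ 25 ✓; grade IC2 < IC5 ✗ → not eligible.
Floating Holidays — status part-time ✗ (requires full-time or temporary) → not eligible.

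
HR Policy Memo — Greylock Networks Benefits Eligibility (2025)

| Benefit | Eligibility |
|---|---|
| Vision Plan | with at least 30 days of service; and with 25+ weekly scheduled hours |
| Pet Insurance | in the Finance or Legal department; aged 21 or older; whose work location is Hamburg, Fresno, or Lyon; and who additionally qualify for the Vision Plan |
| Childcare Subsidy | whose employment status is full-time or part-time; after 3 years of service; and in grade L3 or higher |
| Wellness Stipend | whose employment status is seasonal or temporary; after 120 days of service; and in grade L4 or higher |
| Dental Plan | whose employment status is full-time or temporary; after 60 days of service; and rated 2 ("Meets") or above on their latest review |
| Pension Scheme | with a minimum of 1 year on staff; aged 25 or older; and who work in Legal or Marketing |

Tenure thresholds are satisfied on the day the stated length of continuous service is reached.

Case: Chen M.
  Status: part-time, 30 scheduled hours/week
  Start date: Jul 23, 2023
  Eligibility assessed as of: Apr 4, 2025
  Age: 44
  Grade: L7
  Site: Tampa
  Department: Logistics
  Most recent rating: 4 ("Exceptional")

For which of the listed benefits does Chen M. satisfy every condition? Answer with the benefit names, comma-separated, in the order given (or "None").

Service from Jul 23, 2023 to Apr 4, 2025: 621 days.
Vision Plan — service 621 days ≥ 30 days ✓; 30 hrs/wk ≥ 25 ✓ → eligible.
Pet Insurance — dept Logistics ✗ → not eligible.
Childcare Subsidy — status part-time ✓; service 621 days < 3 years (≈1095 days) ✗ → not eligible.
Wellness Stipend — status part-time ✗ (requires seasonal or temporary) → not eligible.
Dental Plan — status part-time ✗ (requires full-time or temporary) → not eligible.
Pension Scheme — service 621 days ≥ 1 year (≈365 days) ✓; age 44 ≥ 25 ✓; dept Logistics ✗ → not eligible.

Vision Plan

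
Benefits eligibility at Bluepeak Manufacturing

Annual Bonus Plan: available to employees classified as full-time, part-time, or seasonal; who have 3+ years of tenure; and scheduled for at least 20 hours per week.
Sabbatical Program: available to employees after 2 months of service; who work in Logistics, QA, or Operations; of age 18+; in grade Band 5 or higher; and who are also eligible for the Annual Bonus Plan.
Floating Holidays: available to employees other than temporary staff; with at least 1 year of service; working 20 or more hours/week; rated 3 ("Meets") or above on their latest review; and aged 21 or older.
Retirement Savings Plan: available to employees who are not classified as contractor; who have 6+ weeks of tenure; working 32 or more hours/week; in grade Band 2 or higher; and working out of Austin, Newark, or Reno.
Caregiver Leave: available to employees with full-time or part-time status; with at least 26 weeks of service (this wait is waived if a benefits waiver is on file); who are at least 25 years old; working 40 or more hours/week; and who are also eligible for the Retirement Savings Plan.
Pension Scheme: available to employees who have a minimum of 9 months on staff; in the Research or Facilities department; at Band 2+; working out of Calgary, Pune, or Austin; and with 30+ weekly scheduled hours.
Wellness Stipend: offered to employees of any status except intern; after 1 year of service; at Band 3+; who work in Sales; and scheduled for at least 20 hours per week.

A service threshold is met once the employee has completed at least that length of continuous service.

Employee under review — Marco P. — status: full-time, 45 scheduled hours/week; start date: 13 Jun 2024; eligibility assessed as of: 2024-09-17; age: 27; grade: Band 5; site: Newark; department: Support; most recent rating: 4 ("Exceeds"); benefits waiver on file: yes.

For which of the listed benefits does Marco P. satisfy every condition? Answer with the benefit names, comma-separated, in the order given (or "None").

Service from 13 Jun 2024 to 2024-09-17: 96 days.
Annual Bonus Plan — status full-time ✓; service 96 days < 3 years (≈1095 days) ✗ → not eligible.
Sabbatical Program — service 96 days ≥ 2 months (≈60 days) ✓; dept Support ✗ → not eligible.
Floating Holidays — status full-time ✓ (not excluded); service 96 days < 1 year (≈365 days) ✗ → not eligible.
Retirement Savings Plan — status full-time ✓ (not excluded); service 96 days ≥ 6 weeks (≈42 days) ✓; 45 hrs/wk ≥ 32 ✓; grade Band 5 ≥ Band 2 ✓; site Newark ✓ → eligible.
Caregiver Leave — status full-time ✓; benefits waiver on file ✓; age 27 ≥ 25 ✓; 45 hrs/wk ≥ 40 ✓; eligible for Retirement Savings Plan ✓ → eligible.
Pension Scheme — service 96 days < 9 months (≈270 days) ✗ → not eligible.
Wellness Stipend — status full-time ✓ (not excluded); service 96 days < 1 year (≈365 days) ✗ → not eligible.

Retirement Savings Plan, Caregiver Leave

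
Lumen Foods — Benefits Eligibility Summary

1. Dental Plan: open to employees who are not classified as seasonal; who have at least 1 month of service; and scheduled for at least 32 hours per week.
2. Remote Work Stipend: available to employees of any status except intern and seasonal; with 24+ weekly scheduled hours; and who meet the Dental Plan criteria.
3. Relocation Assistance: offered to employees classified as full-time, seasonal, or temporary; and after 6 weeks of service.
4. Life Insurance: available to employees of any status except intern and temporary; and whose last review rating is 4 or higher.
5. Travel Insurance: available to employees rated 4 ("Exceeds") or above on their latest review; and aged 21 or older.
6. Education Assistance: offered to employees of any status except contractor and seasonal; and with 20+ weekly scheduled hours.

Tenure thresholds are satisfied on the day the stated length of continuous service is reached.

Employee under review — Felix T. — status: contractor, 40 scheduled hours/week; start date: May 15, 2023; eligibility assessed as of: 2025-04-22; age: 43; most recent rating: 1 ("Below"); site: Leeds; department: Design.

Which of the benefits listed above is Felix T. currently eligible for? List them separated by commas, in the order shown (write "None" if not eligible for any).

Service from May 15, 2023 to 2025-04-22: 708 days.
Dental Plan — status contractor ✓ (not excluded); service 708 days ≥ 1 month (≈30 days) ✓; 40 hrs/wk ≥ 32 ✓ → eligible.
Remote Work Stipend — status contractor ✓ (not excluded); 40 hrs/wk ≥ 24 ✓; eligible for Dental Plan ✓ → eligible.
Relocation Assistance — status contractor ✗ (requires full-time, seasonal, or temporary) → not eligible.
Life Insurance — status contractor ✓ (not excluded); rating 1 < 4 ✗ → not eligible.
Travel Insurance — rating 1 < 4 ✗ → not eligible.
Education Assistance — status contractor ✗ (excluded) → not eligible.

Dental Plan, Remote Work Stipend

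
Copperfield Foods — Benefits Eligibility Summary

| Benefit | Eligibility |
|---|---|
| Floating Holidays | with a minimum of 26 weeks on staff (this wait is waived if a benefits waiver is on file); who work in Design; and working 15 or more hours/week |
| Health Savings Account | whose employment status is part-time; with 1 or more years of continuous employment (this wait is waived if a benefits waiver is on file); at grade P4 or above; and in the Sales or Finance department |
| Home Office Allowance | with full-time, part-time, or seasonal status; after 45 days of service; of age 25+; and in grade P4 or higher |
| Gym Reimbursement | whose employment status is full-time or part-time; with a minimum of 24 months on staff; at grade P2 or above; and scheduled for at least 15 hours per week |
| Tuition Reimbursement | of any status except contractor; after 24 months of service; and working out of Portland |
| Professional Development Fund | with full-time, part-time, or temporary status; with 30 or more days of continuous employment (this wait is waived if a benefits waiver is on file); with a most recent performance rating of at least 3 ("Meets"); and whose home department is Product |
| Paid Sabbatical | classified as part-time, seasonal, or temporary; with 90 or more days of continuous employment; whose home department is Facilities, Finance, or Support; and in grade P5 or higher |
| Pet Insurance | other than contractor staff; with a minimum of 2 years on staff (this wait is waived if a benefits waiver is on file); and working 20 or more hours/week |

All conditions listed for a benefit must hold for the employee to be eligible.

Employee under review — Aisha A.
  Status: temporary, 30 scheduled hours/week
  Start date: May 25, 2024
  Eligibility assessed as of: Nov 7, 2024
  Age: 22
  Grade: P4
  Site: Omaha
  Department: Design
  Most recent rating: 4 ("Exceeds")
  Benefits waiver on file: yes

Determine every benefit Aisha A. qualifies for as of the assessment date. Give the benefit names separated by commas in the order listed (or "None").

Service from May 25, 2024 to Nov 7, 2024: 166 days.
Floating Holidays — benefits waiver on file ✓; dept Design ✓; 30 hrs/wk ≥ 15 ✓ → eligible.
Health Savings Account — status temporary ✗ (requires part-time) → not eligible.
Home Office Allowance — status temporary ✗ (requires full-time, part-time, or seasonal) → not eligible.
Gym Reimbursement — status temporary ✗ (requires full-time or part-time) → not eligible.
Tuition Reimbursement — status temporary ✓ (not excluded); service 166 days < 24 months (≈720 days) ✗ → not eligible.
Professional Development Fund — status temporary ✓; benefits waiver on file ✓; rating 4 ≥ 3 ✓; dept Design ✗ → not eligible.
Paid Sabbatical — status temporary ✓; service 166 days ≥ 90 days ✓; dept Design ✗ → not eligible.
Pet Insurance — status temporary ✓ (not excluded); benefits waiver on file ✓; 30 hrs/wk ≥ 20 ✓ → eligible.

Floating Holidays, Pet Insurance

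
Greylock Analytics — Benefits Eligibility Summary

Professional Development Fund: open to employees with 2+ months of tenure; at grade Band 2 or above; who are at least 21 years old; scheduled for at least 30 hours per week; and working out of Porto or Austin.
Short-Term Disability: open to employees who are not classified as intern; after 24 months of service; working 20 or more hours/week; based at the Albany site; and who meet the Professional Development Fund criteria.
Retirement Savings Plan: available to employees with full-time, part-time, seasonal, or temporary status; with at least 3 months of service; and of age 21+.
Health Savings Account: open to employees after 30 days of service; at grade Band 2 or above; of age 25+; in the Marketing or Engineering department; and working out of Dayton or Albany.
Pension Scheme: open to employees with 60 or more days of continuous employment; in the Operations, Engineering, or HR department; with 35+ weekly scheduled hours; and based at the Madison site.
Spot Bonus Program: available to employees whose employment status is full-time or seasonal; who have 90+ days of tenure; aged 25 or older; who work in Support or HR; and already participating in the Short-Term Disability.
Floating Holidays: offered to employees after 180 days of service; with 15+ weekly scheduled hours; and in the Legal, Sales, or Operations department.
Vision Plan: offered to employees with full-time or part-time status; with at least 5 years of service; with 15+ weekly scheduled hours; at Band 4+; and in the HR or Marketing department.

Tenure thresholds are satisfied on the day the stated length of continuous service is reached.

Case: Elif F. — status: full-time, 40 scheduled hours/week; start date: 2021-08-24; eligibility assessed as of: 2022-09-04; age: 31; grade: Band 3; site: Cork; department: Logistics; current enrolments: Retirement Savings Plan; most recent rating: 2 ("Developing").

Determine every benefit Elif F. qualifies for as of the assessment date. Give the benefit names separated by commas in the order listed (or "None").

Retirement Savings Plan

Service from 2021-08-24 to 2022-09-04: 376 days.
Professional Development Fund — service 376 days ≥ 2 months (≈60 days) ✓; grade Band 3 ≥ Band 2 ✓; age 31 ≥ 21 ✓; 40 hrs/wk ≥ 30 ✓; site Cork ✗ (not Porto or Austin) → not eligible.
Short-Term Disability — status full-time ✓ (not excluded); service 376 days < 24 months (≈720 days) ✗ → not eligible.
Retirement Savings Plan — status full-time ✓; service 376 days ≥ 3 months (≈90 days) ✓; age 31 ≥ 21 ✓ → eligible.
Health Savings Account — service 376 days ≥ 30 days ✓; grade Band 3 ≥ Band 2 ✓; age 31 ≥ 25 ✓; dept Logistics ✗ → not eligible.
Pension Scheme — service 376 days ≥ 60 days ✓; dept Logistics ✗ → not eligible.
Spot Bonus Program — status full-time ✓; service 376 days ≥ 90 days ✓; age 31 ≥ 25 ✓; dept Logistics ✗ → not eligible.
Floating Holidays — service 376 days ≥ 180 days ✓; 40 hrs/wk ≥ 15 ✓; dept Logistics ✗ → not eligible.
Vision Plan — status full-time ✓; service 376 days < 5 years (≈1825 days) ✗ → not eligible.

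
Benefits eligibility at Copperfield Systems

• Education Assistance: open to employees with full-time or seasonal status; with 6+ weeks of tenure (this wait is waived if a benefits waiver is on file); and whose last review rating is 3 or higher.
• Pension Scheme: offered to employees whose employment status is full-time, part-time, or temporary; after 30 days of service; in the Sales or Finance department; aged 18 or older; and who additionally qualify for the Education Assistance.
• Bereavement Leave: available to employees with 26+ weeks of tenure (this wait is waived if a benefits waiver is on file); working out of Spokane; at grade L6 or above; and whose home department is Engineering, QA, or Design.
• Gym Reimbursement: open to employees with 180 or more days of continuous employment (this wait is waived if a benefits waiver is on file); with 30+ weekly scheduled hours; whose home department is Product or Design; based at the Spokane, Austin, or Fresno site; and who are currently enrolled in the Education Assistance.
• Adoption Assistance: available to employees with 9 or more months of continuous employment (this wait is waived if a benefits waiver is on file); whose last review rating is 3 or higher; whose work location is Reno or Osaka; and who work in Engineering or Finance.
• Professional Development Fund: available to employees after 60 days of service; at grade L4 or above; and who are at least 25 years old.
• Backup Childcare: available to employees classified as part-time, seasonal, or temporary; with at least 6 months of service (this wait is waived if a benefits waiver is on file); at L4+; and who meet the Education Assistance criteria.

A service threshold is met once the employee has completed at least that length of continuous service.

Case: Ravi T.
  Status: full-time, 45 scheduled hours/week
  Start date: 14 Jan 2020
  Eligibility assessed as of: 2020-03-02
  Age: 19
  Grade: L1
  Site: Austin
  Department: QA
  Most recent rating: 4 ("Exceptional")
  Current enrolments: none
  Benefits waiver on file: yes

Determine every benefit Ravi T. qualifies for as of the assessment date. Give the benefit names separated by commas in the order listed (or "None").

Service from 14 Jan 2020 to 2020-03-02: 48 days.
Education Assistance — status full-time ✓; benefits waiver on file ✓; rating 4 ≥ 3 ✓ → eligible.
Pension Scheme — status full-time ✓; service 48 days ≥ 30 days ✓; dept QA ✗ → not eligible.
Bereavement Leave — benefits waiver on file ✓; site Austin ✗ (not Spokane) → not eligible.
Gym Reimbursement — benefits waiver on file ✓; 45 hrs/wk ≥ 30 ✓; dept QA ✗ → not eligible.
Adoption Assistance — benefits waiver on file ✓; rating 4 ≥ 3 ✓; site Austin ✗ (not Reno or Osaka) → not eligible.
Professional Development Fund — service 48 days < 60 days ✗ → not eligible.
Backup Childcare — status full-time ✗ (requires part-time, seasonal, or temporary) → not eligible.

Education Assistance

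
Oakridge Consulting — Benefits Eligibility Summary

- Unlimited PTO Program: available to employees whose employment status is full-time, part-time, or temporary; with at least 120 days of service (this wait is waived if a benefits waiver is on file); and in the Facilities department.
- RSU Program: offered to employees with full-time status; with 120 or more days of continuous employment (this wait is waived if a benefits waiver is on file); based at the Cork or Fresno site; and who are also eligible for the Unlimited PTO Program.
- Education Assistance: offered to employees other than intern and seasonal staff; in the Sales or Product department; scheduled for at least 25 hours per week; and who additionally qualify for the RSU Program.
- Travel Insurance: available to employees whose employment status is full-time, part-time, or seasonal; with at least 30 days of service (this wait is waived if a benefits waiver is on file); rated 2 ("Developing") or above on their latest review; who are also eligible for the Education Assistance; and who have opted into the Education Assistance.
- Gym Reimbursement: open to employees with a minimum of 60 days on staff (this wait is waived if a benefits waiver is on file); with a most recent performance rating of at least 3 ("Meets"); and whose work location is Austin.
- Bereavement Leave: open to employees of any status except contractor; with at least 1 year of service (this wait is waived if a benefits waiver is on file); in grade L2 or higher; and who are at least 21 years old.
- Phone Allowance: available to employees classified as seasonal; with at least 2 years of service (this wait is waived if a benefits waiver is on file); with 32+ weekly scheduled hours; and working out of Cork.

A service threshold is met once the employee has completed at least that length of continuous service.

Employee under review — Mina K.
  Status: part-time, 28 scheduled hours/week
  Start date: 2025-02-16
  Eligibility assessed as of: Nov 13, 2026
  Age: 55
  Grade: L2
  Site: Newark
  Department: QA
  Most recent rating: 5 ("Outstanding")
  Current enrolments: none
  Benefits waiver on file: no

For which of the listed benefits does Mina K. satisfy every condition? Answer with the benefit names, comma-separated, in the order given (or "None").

Service from 2025-02-16 to Nov 13, 2026: 635 days.
Unlimited PTO Program — status part-time ✓; no waiver, service 635 days ≥ 120 days ✓; dept QA ✗ → not eligible.
RSU Program — status part-time ✗ (requires full-time) → not eligible.
Education Assistance — status part-time ✓ (not excluded); dept QA ✗ → not eligible.
Travel Insurance — status part-time ✓; no waiver, service 635 days ≥ 30 days ✓; rating 5 ≥ 2 ✓; not eligible for Education Assistance ✗ → not eligible.
Gym Reimbursement — no waiver, service 635 days ≥ 60 days ✓; rating 5 ≥ 3 ✓; site Newark ✗ (not Austin) → not eligible.
Bereavement Leave — status part-time ✓ (not excluded); no waiver, service 635 days ≥ 1 year (≈365 days) ✓; grade L2 ≥ L2 ✓; age 55 ≥ 21 ✓ → eligible.
Phone Allowance — status part-time ✗ (requires seasonal) → not eligible.

Bereavement Leave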